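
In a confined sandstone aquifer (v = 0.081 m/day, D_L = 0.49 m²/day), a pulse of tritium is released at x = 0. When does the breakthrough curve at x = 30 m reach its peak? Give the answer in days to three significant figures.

For the 1D instantaneous-source solution, setting ∂C/∂t = 0 at fixed x gives v²t² + 2Dt − x² = 0, so t = (√(D² + v²x²) − D)/v².
√(D² + v²x²) = √(0.49² + 0.081² × 30²) = 2.479; v² = 0.006561.
t = (2.479 − 0.49)/0.006561 = 303 days (vs. the pure-advection estimate x/v = 370 d).

303 days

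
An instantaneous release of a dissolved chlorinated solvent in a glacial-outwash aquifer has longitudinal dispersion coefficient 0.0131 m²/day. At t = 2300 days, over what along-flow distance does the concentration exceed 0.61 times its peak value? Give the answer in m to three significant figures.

15.4 m

The plume is Gaussian with σ = √(2Dt) = √(2 × 0.0131 × 2300) = 7.763 m.
C/C_peak = exp(−Δx²/(2σ²)) = 0.61 ⇒ Δx = σ·√(−2 ln 0.61) = 7.763 × 0.9943 = 7.719 m.
Width = 2Δx = 15.4 m.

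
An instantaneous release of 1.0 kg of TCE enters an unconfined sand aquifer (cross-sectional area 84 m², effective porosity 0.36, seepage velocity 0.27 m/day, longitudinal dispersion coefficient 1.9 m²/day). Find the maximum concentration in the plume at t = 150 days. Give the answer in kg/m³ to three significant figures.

The peak of an instantaneous 1D plume sits at x = vt; there the Gaussian factor is 1 and C_max = M/(n_e·A·√(4πDt)), where n_e·A is the pore area the mass is dissolved in.
√(4πDt) = √(4π × 1.9 × 150) = 59.84 m, so C_max = 1.0/(0.36 × 84 × 59.84) = 0.000553 kg/m³.

0.000553 kg/m³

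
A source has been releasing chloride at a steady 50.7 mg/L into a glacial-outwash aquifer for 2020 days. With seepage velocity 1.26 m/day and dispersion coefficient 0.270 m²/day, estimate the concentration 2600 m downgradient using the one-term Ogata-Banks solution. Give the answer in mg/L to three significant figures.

2.46 mg/L

For a continuous step input, C/C₀ ≈ ½·erfc((x−vt)/(2√(Dt))).
vt = 1.26 × 2020 = 2545.2 m and 2√(Dt) = 2√(0.270 × 2020) = 46.71 m.
Argument (x−vt)/(2√(Dt)) = (2600 − 2545.2)/46.71 = 1.173; ½·erfc(1.173) = 0.04857.
C = 50.7 × 0.04857 = 2.46 mg/L.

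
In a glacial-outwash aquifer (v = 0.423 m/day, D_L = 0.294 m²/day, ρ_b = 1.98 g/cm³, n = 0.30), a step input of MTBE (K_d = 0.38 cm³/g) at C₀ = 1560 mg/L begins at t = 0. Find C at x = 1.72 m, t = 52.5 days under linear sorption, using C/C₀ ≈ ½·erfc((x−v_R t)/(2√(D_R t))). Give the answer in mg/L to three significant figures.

1470 mg/L

Retardation factor R = 1 + ρ_b·K_d/n = 1 + 1.98 × 0.38/0.30 = 3.508.
Sorption retards both mechanisms: v_R = v/R = 0.1206 m/day, D_R = D/R = 0.08381 m²/day.
v_R·t = 0.1206 × 52.5 = 6.3315 m; 2√(D_R t) = 4.195 m; argument = (1.72 − 6.3315)/4.195 = -1.099.
C = C₀ × ½·erfc(-1.099) = 1560 × 0.9399 = 1470 mg/L.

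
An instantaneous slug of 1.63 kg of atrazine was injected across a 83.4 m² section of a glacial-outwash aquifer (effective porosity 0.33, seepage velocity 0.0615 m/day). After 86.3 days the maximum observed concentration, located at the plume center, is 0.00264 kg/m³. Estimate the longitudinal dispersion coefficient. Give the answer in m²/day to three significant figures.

At the plume center C_max = M/(n_e·A·√(4πDt)), so D = M²/(4πt·(n_e·A·C_max)²).
n_e·A·C_max = 0.33 × 83.4 × 0.00264 = 0.07266 kg/m.
D = 1.63²/(4π × 86.3 × 0.07266²) = 0.464 m²/day.

0.464 m²/day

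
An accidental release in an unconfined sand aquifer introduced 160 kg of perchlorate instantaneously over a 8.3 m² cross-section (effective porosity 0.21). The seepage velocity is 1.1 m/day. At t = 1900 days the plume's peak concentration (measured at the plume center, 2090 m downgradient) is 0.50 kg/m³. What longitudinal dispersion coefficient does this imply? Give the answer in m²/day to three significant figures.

1.41 m²/day

At the plume center C_max = M/(n_e·A·√(4πDt)), so D = M²/(4πt·(n_e·A·C_max)²).
n_e·A·C_max = 0.21 × 8.3 × 0.50 = 0.8715 kg/m.
D = 160²/(4π × 1900 × 0.8715²) = 1.41 m²/day.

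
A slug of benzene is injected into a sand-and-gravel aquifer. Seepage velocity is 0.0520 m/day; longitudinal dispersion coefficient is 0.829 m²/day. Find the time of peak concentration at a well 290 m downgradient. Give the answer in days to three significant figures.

5280 days

For the 1D instantaneous-source solution, setting ∂C/∂t = 0 at fixed x gives v²t² + 2Dt − x² = 0, so t = (√(D² + v²x²) − D)/v².
√(D² + v²x²) = √(0.829² + 0.0520² × 290²) = 15.10; v² = 0.002704.
t = (15.10 − 0.829)/0.002704 = 5280 days (vs. the pure-advection estimate x/v = 5580 d).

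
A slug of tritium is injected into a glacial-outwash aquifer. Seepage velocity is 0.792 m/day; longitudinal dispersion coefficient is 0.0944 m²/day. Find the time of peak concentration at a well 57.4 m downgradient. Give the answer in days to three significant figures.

For the 1D instantaneous-source solution, setting ∂C/∂t = 0 at fixed x gives v²t² + 2Dt − x² = 0, so t = (√(D² + v²x²) − D)/v².
√(D² + v²x²) = √(0.0944² + 0.792² × 57.4²) = 45.46; v² = 0.627264.
t = (45.46 − 0.0944)/0.627264 = 72.3 days (vs. the pure-advection estimate x/v = 72.5 d).

72.3 days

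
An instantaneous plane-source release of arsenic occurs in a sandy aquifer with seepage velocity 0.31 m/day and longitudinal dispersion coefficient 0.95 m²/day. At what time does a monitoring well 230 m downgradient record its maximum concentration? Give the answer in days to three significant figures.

732 days

For the 1D instantaneous-source solution, setting ∂C/∂t = 0 at fixed x gives v²t² + 2Dt − x² = 0, so t = (√(D² + v²x²) − D)/v².
√(D² + v²x²) = √(0.95² + 0.31² × 230²) = 71.31; v² = 0.0961.
t = (71.31 − 0.95)/0.0961 = 732 days (vs. the pure-advection estimate x/v = 742 d).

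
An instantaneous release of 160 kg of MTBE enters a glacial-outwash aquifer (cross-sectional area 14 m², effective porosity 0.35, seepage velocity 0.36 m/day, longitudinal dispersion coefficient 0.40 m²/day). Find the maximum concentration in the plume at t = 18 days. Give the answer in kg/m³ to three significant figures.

3.43 kg/m³

The peak of an instantaneous 1D plume sits at x = vt; there the Gaussian factor is 1 and C_max = M/(n_e·A·√(4πDt)), where n_e·A is the pore area the mass is dissolved in.
√(4πDt) = √(4π × 0.40 × 18) = 9.512 m, so C_max = 160/(0.35 × 14 × 9.512) = 3.43 kg/m³.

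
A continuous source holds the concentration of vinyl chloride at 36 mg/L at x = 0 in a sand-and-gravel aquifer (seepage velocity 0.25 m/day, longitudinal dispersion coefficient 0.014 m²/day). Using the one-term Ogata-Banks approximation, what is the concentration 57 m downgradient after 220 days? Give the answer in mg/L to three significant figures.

7.57 mg/L

For a continuous step input, C/C₀ ≈ ½·erfc((x−vt)/(2√(Dt))).
vt = 0.25 × 220 = 55 m and 2√(Dt) = 2√(0.014 × 220) = 3.510 m.
Argument (x−vt)/(2√(Dt)) = (57 − 55)/3.510 = 0.5698; ½·erfc(0.5698) = 0.2102.
C = 36 × 0.2102 = 7.57 mg/L.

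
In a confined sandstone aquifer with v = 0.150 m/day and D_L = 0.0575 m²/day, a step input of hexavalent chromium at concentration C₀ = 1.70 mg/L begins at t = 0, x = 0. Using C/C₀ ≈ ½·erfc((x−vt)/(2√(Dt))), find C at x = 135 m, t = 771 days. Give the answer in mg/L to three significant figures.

0.0339 mg/L

For a continuous step input, C/C₀ ≈ ½·erfc((x−vt)/(2√(Dt))).
vt = 0.150 × 771 = 115.65 m and 2√(Dt) = 2√(0.0575 × 771) = 13.32 m.
Argument (x−vt)/(2√(Dt)) = (135 − 115.65)/13.32 = 1.453; ½·erfc(1.453) = 0.01995.
C = 1.70 × 0.01995 = 0.0339 mg/L.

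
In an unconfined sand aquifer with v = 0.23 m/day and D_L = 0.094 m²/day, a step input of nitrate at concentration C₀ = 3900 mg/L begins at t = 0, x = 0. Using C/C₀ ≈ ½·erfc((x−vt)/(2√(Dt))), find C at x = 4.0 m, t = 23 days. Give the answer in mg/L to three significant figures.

2860 mg/L

For a continuous step input, C/C₀ ≈ ½·erfc((x−vt)/(2√(Dt))).
vt = 0.23 × 23 = 5.29 m and 2√(Dt) = 2√(0.094 × 23) = 2.941 m.
Argument (x−vt)/(2√(Dt)) = (4.0 − 5.29)/2.941 = -0.4386; ½·erfc(-0.4386) = 0.7325.
C = 3900 × 0.7325 = 2860 mg/L.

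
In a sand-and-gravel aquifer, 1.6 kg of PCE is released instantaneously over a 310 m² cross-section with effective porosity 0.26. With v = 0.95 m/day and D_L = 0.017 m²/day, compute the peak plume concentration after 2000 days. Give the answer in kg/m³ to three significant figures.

The peak of an instantaneous 1D plume sits at x = vt; there the Gaussian factor is 1 and C_max = M/(n_e·A·√(4πDt)), where n_e·A is the pore area the mass is dissolved in.
√(4πDt) = √(4π × 0.017 × 2000) = 20.67 m, so C_max = 1.6/(0.26 × 310 × 20.67) = 0.000960 kg/m³.

0.000960 kg/m³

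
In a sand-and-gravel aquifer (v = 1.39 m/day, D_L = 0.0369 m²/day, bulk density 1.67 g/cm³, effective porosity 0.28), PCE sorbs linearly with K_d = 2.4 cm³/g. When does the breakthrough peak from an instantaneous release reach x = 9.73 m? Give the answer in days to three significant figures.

Retardation factor R = 1 + ρ_b·K_d/n = 1 + 1.67 × 2.4/0.28 = 15.31.
Sorption retards both mechanisms: v_R = v/R = 0.09079 m/day, D_R = D/R = 0.002410 m²/day.
Peak time from v_R²t² + 2D_R t − x² = 0: t = (√(D_R² + v_R²x²) − D_R)/v_R².
√(D_R² + v_R²x²) = √(0.002410² + 0.09079² × 9.73²) = 0.8834; v_R² = 0.008243.
t = (0.8834 − 0.002410)/0.008243 = 107 days.

107 days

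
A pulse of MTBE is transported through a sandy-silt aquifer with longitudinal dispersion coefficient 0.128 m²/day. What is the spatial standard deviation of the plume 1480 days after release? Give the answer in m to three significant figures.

Dispersive spreading gives a Gaussian with σ² = 2Dt; advection only shifts the center.
σ = √(2 × 0.128 × 1480) = 19.5 m.

19.5 m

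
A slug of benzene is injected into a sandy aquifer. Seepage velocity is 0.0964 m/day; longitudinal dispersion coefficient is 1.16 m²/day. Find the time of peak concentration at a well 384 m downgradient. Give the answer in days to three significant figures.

For the 1D instantaneous-source solution, setting ∂C/∂t = 0 at fixed x gives v²t² + 2Dt − x² = 0, so t = (√(D² + v²x²) − D)/v².
√(D² + v²x²) = √(1.16² + 0.0964² × 384²) = 37.04; v² = 0.00929296.
t = (37.04 − 1.16)/0.00929296 = 3860 days (vs. the pure-advection estimate x/v = 3980 d).

3860 days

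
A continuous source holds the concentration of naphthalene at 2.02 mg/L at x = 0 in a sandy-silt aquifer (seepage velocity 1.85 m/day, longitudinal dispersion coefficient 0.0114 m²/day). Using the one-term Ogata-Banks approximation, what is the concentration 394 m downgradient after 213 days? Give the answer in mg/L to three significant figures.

1.03 mg/L

For a continuous step input, C/C₀ ≈ ½·erfc((x−vt)/(2√(Dt))).
vt = 1.85 × 213 = 394.05 m and 2√(Dt) = 2√(0.0114 × 213) = 3.117 m.
Argument (x−vt)/(2√(Dt)) = (394 − 394.05)/3.117 = -0.01604; ½·erfc(-0.01604) = 0.5090.
C = 2.02 × 0.5090 = 1.03 mg/L.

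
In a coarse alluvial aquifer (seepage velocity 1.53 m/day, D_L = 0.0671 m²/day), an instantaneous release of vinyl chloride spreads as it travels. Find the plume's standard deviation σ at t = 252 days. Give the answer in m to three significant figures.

Dispersive spreading gives a Gaussian with σ² = 2Dt; advection only shifts the center.
σ = √(2 × 0.0671 × 252) = 5.82 m.

5.82 m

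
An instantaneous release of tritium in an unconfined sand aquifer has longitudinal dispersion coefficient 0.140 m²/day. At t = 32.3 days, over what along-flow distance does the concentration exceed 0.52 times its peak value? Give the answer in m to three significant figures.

6.88 m

The plume is Gaussian with σ = √(2Dt) = √(2 × 0.140 × 32.3) = 3.007 m.
C/C_peak = exp(−Δx²/(2σ²)) = 0.52 ⇒ Δx = σ·√(−2 ln 0.52) = 3.007 × 1.144 = 3.440 m.
Width = 2Δx = 6.88 m.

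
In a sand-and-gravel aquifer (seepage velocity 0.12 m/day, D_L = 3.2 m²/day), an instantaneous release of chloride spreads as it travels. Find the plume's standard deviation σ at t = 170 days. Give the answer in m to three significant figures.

33.0 m

Dispersive spreading gives a Gaussian with σ² = 2Dt; advection only shifts the center.
σ = √(2 × 3.2 × 170) = 33.0 m.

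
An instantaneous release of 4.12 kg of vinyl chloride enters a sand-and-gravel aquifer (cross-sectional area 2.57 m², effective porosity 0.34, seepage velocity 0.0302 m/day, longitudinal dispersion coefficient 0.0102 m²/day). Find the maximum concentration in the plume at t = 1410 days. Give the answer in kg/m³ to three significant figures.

0.351 kg/m³

The peak of an instantaneous 1D plume sits at x = vt; there the Gaussian factor is 1 and C_max = M/(n_e·A·√(4πDt)), where n_e·A is the pore area the mass is dissolved in.
√(4πDt) = √(4π × 0.0102 × 1410) = 13.44 m, so C_max = 4.12/(0.34 × 2.57 × 13.44) = 0.351 kg/m³.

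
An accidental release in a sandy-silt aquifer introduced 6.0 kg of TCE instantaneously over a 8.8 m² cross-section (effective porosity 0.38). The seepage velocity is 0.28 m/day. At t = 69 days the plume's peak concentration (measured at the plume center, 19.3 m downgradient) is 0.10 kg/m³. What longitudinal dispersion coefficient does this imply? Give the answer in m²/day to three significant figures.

At the plume center C_max = M/(n_e·A·√(4πDt)), so D = M²/(4πt·(n_e·A·C_max)²).
n_e·A·C_max = 0.38 × 8.8 × 0.10 = 0.3344 kg/m.
D = 6.0²/(4π × 69 × 0.3344²) = 0.371 m²/day.

0.371 m²/day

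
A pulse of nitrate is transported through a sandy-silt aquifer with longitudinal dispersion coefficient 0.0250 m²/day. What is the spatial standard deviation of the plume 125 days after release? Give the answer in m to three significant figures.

Dispersive spreading gives a Gaussian with σ² = 2Dt; advection only shifts the center.
σ = √(2 × 0.0250 × 125) = 2.50 m.

2.50 m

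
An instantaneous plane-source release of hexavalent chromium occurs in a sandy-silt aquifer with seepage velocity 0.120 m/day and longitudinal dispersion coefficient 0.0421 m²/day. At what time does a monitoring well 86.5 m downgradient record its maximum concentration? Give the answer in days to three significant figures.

For the 1D instantaneous-source solution, setting ∂C/∂t = 0 at fixed x gives v²t² + 2Dt − x² = 0, so t = (√(D² + v²x²) − D)/v².
√(D² + v²x²) = √(0.0421² + 0.120² × 86.5²) = 10.38; v² = 0.0144.
t = (10.38 − 0.0421)/0.0144 = 718 days (vs. the pure-advection estimate x/v = 721 d).

718 days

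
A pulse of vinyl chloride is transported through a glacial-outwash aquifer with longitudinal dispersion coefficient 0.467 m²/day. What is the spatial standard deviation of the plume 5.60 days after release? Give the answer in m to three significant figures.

2.29 m

Dispersive spreading gives a Gaussian with σ² = 2Dt; advection only shifts the center.
σ = √(2 × 0.467 × 5.60) = 2.29 m.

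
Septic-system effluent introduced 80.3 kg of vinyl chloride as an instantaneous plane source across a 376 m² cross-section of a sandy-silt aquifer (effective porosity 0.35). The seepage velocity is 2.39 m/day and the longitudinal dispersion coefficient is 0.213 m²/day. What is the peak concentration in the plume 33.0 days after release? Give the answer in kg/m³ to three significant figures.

0.0649 kg/m³

The peak of an instantaneous 1D plume sits at x = vt; there the Gaussian factor is 1 and C_max = M/(n_e·A·√(4πDt)), where n_e·A is the pore area the mass is dissolved in.
√(4πDt) = √(4π × 0.213 × 33.0) = 9.398 m, so C_max = 80.3/(0.35 × 376 × 9.398) = 0.0649 kg/m³.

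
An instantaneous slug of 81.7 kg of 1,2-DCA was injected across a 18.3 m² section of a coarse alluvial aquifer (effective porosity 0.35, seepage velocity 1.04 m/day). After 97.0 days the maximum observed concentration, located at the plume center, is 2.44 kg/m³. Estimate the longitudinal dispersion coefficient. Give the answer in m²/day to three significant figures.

0.0224 m²/day

At the plume center C_max = M/(n_e·A·√(4πDt)), so D = M²/(4πt·(n_e·A·C_max)²).
n_e·A·C_max = 0.35 × 18.3 × 2.44 = 15.63 kg/m.
D = 81.7²/(4π × 97.0 × 15.63²) = 0.0224 m²/day.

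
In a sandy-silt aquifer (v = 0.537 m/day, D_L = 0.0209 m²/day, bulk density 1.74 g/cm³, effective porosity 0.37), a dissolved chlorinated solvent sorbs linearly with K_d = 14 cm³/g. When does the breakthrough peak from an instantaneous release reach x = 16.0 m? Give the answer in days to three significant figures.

Retardation factor R = 1 + ρ_b·K_d/n = 1 + 1.74 × 14/0.37 = 66.84.
Sorption retards both mechanisms: v_R = v/R = 0.008034 m/day, D_R = D/R = 0.0003127 m²/day.
Peak time from v_R²t² + 2D_R t − x² = 0: t = (√(D_R² + v_R²x²) − D_R)/v_R².
√(D_R² + v_R²x²) = √(0.0003127² + 0.008034² × 16.0²) = 0.1285; v_R² = 6.455e-05.
t = (0.1285 − 0.0003127)/6.455e-05 = 1990 days.

1990 days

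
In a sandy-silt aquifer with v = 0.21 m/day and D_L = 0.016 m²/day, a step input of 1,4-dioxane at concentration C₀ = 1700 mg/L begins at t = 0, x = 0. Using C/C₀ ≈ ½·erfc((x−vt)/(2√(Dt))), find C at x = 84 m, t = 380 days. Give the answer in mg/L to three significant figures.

194 mg/L

For a continuous step input, C/C₀ ≈ ½·erfc((x−vt)/(2√(Dt))).
vt = 0.21 × 380 = 79.8 m and 2√(Dt) = 2√(0.016 × 380) = 4.932 m.
Argument (x−vt)/(2√(Dt)) = (84 − 79.8)/4.932 = 0.8516; ½·erfc(0.8516) = 0.1142.
C = 1700 × 0.1142 = 194 mg/L.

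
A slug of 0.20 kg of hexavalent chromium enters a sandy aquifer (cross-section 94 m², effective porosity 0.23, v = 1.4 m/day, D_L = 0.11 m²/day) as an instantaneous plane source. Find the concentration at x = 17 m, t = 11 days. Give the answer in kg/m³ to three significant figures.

For an instantaneous plane source, C(x,t) = M/(n_e·A·√(4πDt)) · exp(−(x−vt)²/(4Dt)), with n_e·A the pore (flow) area.
Plume center vt = 1.4 × 11 = 15.4 m, so the well at 17 m is 1.6 m downgradient of the peak.
√(4πDt) = 3.899 m, giving peak height M/(n_e·A·√(4πDt)) = 0.20/(0.23 × 94 × 3.899) = 0.002373 kg/m³.
(x−vt)²/(4Dt) = (1.6)²/(4 × 0.11 × 11) = 0.5289; exp(−0.5289) = 0.5893.
C = 0.002373 × 0.5893 = 0.00140 kg/m³.

0.00140 kg/m³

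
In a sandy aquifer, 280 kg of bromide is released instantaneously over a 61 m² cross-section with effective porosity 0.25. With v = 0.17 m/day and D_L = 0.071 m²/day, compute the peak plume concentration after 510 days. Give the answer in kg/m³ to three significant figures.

The peak of an instantaneous 1D plume sits at x = vt; there the Gaussian factor is 1 and C_max = M/(n_e·A·√(4πDt)), where n_e·A is the pore area the mass is dissolved in.
√(4πDt) = √(4π × 0.071 × 510) = 21.33 m, so C_max = 280/(0.25 × 61 × 21.33) = 0.861 kg/m³.

0.861 kg/m³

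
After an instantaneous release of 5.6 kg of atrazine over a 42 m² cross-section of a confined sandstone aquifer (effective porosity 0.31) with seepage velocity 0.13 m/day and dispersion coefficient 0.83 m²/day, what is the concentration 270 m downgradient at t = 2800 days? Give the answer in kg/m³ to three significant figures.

For an instantaneous plane source, C(x,t) = M/(n_e·A·√(4πDt)) · exp(−(x−vt)²/(4Dt)), with n_e·A the pore (flow) area.
Plume center vt = 0.13 × 2800 = 364 m, so the well at 270 m is 94 m upgradient of the peak.
√(4πDt) = 170.9 m, giving peak height M/(n_e·A·√(4πDt)) = 5.6/(0.31 × 42 × 170.9) = 0.002517 kg/m³.
(x−vt)²/(4Dt) = (-94)²/(4 × 0.83 × 2800) = 0.9505; exp(−0.9505) = 0.3865.
C = 0.002517 × 0.3865 = 0.000973 kg/m³.

0.000973 kg/m³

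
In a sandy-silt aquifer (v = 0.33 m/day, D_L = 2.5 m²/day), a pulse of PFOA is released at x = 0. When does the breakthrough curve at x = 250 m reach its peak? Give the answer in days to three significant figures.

For the 1D instantaneous-source solution, setting ∂C/∂t = 0 at fixed x gives v²t² + 2Dt − x² = 0, so t = (√(D² + v²x²) − D)/v².
√(D² + v²x²) = √(2.5² + 0.33² × 250²) = 82.54; v² = 0.1089.
t = (82.54 − 2.5)/0.1089 = 735 days (vs. the pure-advection estimate x/v = 758 d).

735 days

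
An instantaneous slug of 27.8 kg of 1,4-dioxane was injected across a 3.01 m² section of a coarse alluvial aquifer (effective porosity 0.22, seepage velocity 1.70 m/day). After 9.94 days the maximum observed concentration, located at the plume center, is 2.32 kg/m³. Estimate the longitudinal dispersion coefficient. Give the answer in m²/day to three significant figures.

At the plume center C_max = M/(n_e·A·√(4πDt)), so D = M²/(4πt·(n_e·A·C_max)²).
n_e·A·C_max = 0.22 × 3.01 × 2.32 = 1.536 kg/m.
D = 27.8²/(4π × 9.94 × 1.536²) = 2.62 m²/day.

2.62 m²/day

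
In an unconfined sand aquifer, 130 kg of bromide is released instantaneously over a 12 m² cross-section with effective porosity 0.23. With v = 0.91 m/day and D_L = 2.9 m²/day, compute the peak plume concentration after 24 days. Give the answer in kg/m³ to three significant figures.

1.59 kg/m³

The peak of an instantaneous 1D plume sits at x = vt; there the Gaussian factor is 1 and C_max = M/(n_e·A·√(4πDt)), where n_e·A is the pore area the mass is dissolved in.
√(4πDt) = √(4π × 2.9 × 24) = 29.57 m, so C_max = 130/(0.23 × 12 × 29.57) = 1.59 kg/m³.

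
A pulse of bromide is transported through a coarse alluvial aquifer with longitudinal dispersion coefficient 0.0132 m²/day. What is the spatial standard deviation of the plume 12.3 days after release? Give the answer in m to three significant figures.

0.570 m

Dispersive spreading gives a Gaussian with σ² = 2Dt; advection only shifts the center.
σ = √(2 × 0.0132 × 12.3) = 0.570 m.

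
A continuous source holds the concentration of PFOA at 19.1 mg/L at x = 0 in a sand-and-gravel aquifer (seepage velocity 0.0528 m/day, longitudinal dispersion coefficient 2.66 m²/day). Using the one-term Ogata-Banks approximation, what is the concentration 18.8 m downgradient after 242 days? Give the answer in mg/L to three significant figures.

8.28 mg/L

For a continuous step input, C/C₀ ≈ ½·erfc((x−vt)/(2√(Dt))).
vt = 0.0528 × 242 = 12.7776 m and 2√(Dt) = 2√(2.66 × 242) = 50.74 m.
Argument (x−vt)/(2√(Dt)) = (18.8 − 12.7776)/50.74 = 0.1187; ½·erfc(0.1187) = 0.4333.
C = 19.1 × 0.4333 = 8.28 mg/L.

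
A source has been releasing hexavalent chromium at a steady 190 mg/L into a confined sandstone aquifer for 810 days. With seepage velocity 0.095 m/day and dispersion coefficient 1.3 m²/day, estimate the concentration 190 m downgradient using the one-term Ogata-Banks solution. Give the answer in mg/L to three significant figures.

For a continuous step input, C/C₀ ≈ ½·erfc((x−vt)/(2√(Dt))).
vt = 0.095 × 810 = 76.95 m and 2√(Dt) = 2√(1.3 × 810) = 64.90 m.
Argument (x−vt)/(2√(Dt)) = (190 − 76.95)/64.90 = 1.742; ½·erfc(1.742) = 0.006878.
C = 190 × 0.006878 = 1.31 mg/L.

1.31 mg/L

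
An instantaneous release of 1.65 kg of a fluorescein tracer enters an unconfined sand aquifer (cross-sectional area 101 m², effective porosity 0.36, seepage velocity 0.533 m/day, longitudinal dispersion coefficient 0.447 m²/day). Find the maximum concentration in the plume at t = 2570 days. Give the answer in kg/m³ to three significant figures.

The peak of an instantaneous 1D plume sits at x = vt; there the Gaussian factor is 1 and C_max = M/(n_e·A·√(4πDt)), where n_e·A is the pore area the mass is dissolved in.
√(4πDt) = √(4π × 0.447 × 2570) = 120.2 m, so C_max = 1.65/(0.36 × 101 × 120.2) = 0.000378 kg/m³.

0.000378 kg/m³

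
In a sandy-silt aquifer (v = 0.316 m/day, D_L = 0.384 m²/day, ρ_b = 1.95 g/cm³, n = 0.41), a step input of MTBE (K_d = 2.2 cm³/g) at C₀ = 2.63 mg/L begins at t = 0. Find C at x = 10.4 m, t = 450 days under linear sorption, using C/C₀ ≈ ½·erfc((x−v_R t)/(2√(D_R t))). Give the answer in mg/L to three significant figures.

1.69 mg/L

Retardation factor R = 1 + ρ_b·K_d/n = 1 + 1.95 × 2.2/0.41 = 11.46.
Sorption retards both mechanisms: v_R = v/R = 0.02757 m/day, D_R = D/R = 0.03351 m²/day.
v_R·t = 0.02757 × 450 = 12.4065 m; 2√(D_R t) = 7.766 m; argument = (10.4 − 12.4065)/7.766 = -0.2584.
C = C₀ × ½·erfc(-0.2584) = 2.63 × 0.6426 = 1.69 mg/L.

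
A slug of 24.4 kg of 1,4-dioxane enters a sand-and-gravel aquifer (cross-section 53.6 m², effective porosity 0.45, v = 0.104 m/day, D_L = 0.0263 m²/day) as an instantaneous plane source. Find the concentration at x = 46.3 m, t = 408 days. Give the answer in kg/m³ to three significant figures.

0.0615 kg/m³

For an instantaneous plane source, C(x,t) = M/(n_e·A·√(4πDt)) · exp(−(x−vt)²/(4Dt)), with n_e·A the pore (flow) area.
Plume center vt = 0.104 × 408 = 42.432 m, so the well at 46.3 m is 3.868 m downgradient of the peak.
√(4πDt) = 11.61 m, giving peak height M/(n_e·A·√(4πDt)) = 24.4/(0.45 × 53.6 × 11.61) = 0.08713 kg/m³.
(x−vt)²/(4Dt) = (3.868)²/(4 × 0.0263 × 408) = 0.3486; exp(−0.3486) = 0.7057.
C = 0.08713 × 0.7057 = 0.0615 kg/m³.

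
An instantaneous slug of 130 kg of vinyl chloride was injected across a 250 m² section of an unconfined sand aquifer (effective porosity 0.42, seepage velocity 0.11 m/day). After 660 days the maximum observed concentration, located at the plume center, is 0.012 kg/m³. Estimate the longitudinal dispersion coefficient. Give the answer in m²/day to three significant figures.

1.28 m²/day

At the plume center C_max = M/(n_e·A·√(4πDt)), so D = M²/(4πt·(n_e·A·C_max)²).
n_e·A·C_max = 0.42 × 250 × 0.012 = 1.260 kg/m.
D = 130²/(4π × 660 × 1.260²) = 1.28 m²/day.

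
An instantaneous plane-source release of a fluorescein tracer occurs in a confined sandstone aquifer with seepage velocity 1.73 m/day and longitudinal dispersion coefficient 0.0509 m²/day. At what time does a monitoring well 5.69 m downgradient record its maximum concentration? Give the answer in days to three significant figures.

3.27 days

For the 1D instantaneous-source solution, setting ∂C/∂t = 0 at fixed x gives v²t² + 2Dt − x² = 0, so t = (√(D² + v²x²) − D)/v².
√(D² + v²x²) = √(0.0509² + 1.73² × 5.69²) = 9.844; v² = 2.9929.
t = (9.844 − 0.0509)/2.9929 = 3.27 days (vs. the pure-advection estimate x/v = 3.29 d).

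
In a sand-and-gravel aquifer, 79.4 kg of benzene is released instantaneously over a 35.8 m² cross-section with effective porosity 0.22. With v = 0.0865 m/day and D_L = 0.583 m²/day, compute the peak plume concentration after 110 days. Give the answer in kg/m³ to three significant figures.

0.355 kg/m³

The peak of an instantaneous 1D plume sits at x = vt; there the Gaussian factor is 1 and C_max = M/(n_e·A·√(4πDt)), where n_e·A is the pore area the mass is dissolved in.
√(4πDt) = √(4π × 0.583 × 110) = 28.39 m, so C_max = 79.4/(0.22 × 35.8 × 28.39) = 0.355 kg/m³.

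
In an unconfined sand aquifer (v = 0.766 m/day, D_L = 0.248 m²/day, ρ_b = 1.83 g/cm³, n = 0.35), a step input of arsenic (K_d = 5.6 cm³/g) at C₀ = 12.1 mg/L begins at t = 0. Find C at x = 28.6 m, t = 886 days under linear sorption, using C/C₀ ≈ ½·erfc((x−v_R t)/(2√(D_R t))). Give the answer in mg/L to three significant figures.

0.632 mg/L

Retardation factor R = 1 + ρ_b·K_d/n = 1 + 1.83 × 5.6/0.35 = 30.28.
Sorption retards both mechanisms: v_R = v/R = 0.02530 m/day, D_R = D/R = 0.008190 m²/day.
v_R·t = 0.02530 × 886 = 22.4158 m; 2√(D_R t) = 5.388 m; argument = (28.6 − 22.4158)/5.388 = 1.148.
C = C₀ × ½·erfc(1.148) = 12.1 × 0.05224 = 0.632 mg/L.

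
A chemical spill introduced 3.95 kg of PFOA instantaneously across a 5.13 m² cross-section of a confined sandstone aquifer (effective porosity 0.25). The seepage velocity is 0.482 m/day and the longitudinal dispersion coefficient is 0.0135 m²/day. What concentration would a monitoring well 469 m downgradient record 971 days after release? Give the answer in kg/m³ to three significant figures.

For an instantaneous plane source, C(x,t) = M/(n_e·A·√(4πDt)) · exp(−(x−vt)²/(4Dt)), with n_e·A the pore (flow) area.
Plume center vt = 0.482 × 971 = 468.022 m, so the well at 469 m is 0.978 m downgradient of the peak.
√(4πDt) = 12.83 m, giving peak height M/(n_e·A·√(4πDt)) = 3.95/(0.25 × 5.13 × 12.83) = 0.2401 kg/m³.
(x−vt)²/(4Dt) = (0.978)²/(4 × 0.0135 × 971) = 0.01824; exp(−0.01824) = 0.9819.
C = 0.2401 × 0.9819 = 0.236 kg/m³.

0.236 kg/m³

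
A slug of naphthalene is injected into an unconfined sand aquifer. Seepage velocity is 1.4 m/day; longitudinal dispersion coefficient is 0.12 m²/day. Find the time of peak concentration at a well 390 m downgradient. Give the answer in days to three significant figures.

279 days

For the 1D instantaneous-source solution, setting ∂C/∂t = 0 at fixed x gives v²t² + 2Dt − x² = 0, so t = (√(D² + v²x²) − D)/v².
√(D² + v²x²) = √(0.12² + 1.4² × 390²) = 546.0; v² = 1.96.
t = (546.0 − 0.12)/1.96 = 279 days (vs. the pure-advection estimate x/v = 279 d).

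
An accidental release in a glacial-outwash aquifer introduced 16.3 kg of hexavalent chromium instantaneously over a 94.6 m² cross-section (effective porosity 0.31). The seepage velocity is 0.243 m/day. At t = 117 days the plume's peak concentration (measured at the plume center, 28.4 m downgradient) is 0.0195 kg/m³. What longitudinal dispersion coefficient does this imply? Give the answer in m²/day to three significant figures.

At the plume center C_max = M/(n_e·A·√(4πDt)), so D = M²/(4πt·(n_e·A·C_max)²).
n_e·A·C_max = 0.31 × 94.6 × 0.0195 = 0.5719 kg/m.
D = 16.3²/(4π × 117 × 0.5719²) = 0.553 m²/day.

0.553 m²/day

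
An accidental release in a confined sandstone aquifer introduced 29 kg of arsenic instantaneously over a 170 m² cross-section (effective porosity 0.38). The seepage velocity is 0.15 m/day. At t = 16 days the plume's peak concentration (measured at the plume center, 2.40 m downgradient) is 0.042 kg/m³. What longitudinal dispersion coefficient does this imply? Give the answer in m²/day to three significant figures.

At the plume center C_max = M/(n_e·A·√(4πDt)), so D = M²/(4πt·(n_e·A·C_max)²).
n_e·A·C_max = 0.38 × 170 × 0.042 = 2.713 kg/m.
D = 29²/(4π × 16 × 2.713²) = 0.568 m²/day.

0.568 m²/day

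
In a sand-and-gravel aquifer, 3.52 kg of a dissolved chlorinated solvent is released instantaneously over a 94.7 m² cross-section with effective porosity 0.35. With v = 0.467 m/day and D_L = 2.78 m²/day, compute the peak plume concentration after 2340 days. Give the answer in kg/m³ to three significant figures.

0.000371 kg/m³

The peak of an instantaneous 1D plume sits at x = vt; there the Gaussian factor is 1 and C_max = M/(n_e·A·√(4πDt)), where n_e·A is the pore area the mass is dissolved in.
√(4πDt) = √(4π × 2.78 × 2340) = 285.9 m, so C_max = 3.52/(0.35 × 94.7 × 285.9) = 0.000371 kg/m³.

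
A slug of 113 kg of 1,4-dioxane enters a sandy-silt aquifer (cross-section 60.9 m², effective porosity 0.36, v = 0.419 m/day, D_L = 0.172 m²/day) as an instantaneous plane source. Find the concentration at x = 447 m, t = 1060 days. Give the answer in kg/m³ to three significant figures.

0.106 kg/m³

For an instantaneous plane source, C(x,t) = M/(n_e·A·√(4πDt)) · exp(−(x−vt)²/(4Dt)), with n_e·A the pore (flow) area.
Plume center vt = 0.419 × 1060 = 444.14 m, so the well at 447 m is 2.86 m downgradient of the peak.
√(4πDt) = 47.87 m, giving peak height M/(n_e·A·√(4πDt)) = 113/(0.36 × 60.9 × 47.87) = 0.1077 kg/m³.
(x−vt)²/(4Dt) = (2.86)²/(4 × 0.172 × 1060) = 0.01122; exp(−0.01122) = 0.9888.
C = 0.1077 × 0.9888 = 0.106 kg/m³.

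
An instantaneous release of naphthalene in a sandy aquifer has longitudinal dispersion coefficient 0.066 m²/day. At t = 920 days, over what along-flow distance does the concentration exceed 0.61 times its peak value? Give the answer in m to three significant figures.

21.9 m

The plume is Gaussian with σ = √(2Dt) = √(2 × 0.066 × 920) = 11.02 m.
C/C_peak = exp(−Δx²/(2σ²)) = 0.61 ⇒ Δx = σ·√(−2 ln 0.61) = 11.02 × 0.9943 = 10.96 m.
Width = 2Δx = 21.9 m.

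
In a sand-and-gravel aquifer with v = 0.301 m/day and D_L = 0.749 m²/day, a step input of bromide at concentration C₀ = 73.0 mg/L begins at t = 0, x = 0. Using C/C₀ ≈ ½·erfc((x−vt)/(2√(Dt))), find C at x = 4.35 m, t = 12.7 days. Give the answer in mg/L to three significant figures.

For a continuous step input, C/C₀ ≈ ½·erfc((x−vt)/(2√(Dt))).
vt = 0.301 × 12.7 = 3.8227 m and 2√(Dt) = 2√(0.749 × 12.7) = 6.168 m.
Argument (x−vt)/(2√(Dt)) = (4.35 − 3.8227)/6.168 = 0.08549; ½·erfc(0.08549) = 0.4519.
C = 73.0 × 0.4519 = 33.0 mg/L.

33.0 mg/L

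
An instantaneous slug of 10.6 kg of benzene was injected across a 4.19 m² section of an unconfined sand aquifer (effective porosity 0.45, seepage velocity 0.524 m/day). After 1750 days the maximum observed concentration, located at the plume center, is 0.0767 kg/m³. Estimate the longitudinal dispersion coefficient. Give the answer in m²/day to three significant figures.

At the plume center C_max = M/(n_e·A·√(4πDt)), so D = M²/(4πt·(n_e·A·C_max)²).
n_e·A·C_max = 0.45 × 4.19 × 0.0767 = 0.1446 kg/m.
D = 10.6²/(4π × 1750 × 0.1446²) = 0.244 m²/day.

0.244 m²/day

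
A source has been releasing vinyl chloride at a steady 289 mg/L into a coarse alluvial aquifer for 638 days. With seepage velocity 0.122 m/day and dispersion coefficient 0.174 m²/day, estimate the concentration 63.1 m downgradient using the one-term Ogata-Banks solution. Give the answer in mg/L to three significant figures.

For a continuous step input, C/C₀ ≈ ½·erfc((x−vt)/(2√(Dt))).
vt = 0.122 × 638 = 77.836 m and 2√(Dt) = 2√(0.174 × 638) = 21.07 m.
Argument (x−vt)/(2√(Dt)) = (63.1 − 77.836)/21.07 = -0.6994; ½·erfc(-0.6994) = 0.8387.
C = 289 × 0.8387 = 242 mg/L.

242 mg/L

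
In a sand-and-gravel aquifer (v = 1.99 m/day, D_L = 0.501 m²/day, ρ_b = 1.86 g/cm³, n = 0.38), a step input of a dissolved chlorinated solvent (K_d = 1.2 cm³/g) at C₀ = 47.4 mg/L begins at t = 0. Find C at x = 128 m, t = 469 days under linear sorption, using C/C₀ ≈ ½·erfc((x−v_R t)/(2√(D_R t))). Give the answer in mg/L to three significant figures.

39.2 mg/L

Retardation factor R = 1 + ρ_b·K_d/n = 1 + 1.86 × 1.2/0.38 = 6.874.
Sorption retards both mechanisms: v_R = v/R = 0.2895 m/day, D_R = D/R = 0.07288 m²/day.
v_R·t = 0.2895 × 469 = 135.7755 m; 2√(D_R t) = 11.69 m; argument = (128 − 135.7755)/11.69 = -0.6651.
C = C₀ × ½·erfc(-0.6651) = 47.4 × 0.8265 = 39.2 mg/L.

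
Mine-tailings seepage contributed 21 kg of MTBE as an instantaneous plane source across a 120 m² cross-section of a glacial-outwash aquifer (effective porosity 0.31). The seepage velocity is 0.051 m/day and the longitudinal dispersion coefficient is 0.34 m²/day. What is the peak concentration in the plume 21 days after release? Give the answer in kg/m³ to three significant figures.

The peak of an instantaneous 1D plume sits at x = vt; there the Gaussian factor is 1 and C_max = M/(n_e·A·√(4πDt)), where n_e·A is the pore area the mass is dissolved in.
√(4πDt) = √(4π × 0.34 × 21) = 9.472 m, so C_max = 21/(0.31 × 120 × 9.472) = 0.0596 kg/m³.

0.0596 kg/m³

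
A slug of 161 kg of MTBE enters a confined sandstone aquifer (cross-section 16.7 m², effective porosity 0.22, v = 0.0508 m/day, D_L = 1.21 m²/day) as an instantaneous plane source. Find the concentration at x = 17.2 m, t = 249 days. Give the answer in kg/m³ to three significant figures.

For an instantaneous plane source, C(x,t) = M/(n_e·A·√(4πDt)) · exp(−(x−vt)²/(4Dt)), with n_e·A the pore (flow) area.
Plume center vt = 0.0508 × 249 = 12.6492 m, so the well at 17.2 m is 4.5508 m downgradient of the peak.
√(4πDt) = 61.53 m, giving peak height M/(n_e·A·√(4πDt)) = 161/(0.22 × 16.7 × 61.53) = 0.7122 kg/m³.
(x−vt)²/(4Dt) = (4.5508)²/(4 × 1.21 × 249) = 0.01718; exp(−0.01718) = 0.9830.
C = 0.7122 × 0.9830 = 0.700 kg/m³.

0.700 kg/m³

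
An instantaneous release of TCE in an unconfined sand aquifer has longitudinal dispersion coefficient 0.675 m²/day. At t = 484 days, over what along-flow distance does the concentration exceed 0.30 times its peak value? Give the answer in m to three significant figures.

79.3 m

The plume is Gaussian with σ = √(2Dt) = √(2 × 0.675 × 484) = 25.56 m.
C/C_peak = exp(−Δx²/(2σ²)) = 0.30 ⇒ Δx = σ·√(−2 ln 0.30) = 25.56 × 1.552 = 39.67 m.
Width = 2Δx = 79.3 m.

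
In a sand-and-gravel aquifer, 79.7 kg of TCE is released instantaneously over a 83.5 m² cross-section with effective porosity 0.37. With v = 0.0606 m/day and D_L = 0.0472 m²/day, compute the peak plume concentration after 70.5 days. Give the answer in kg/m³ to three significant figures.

The peak of an instantaneous 1D plume sits at x = vt; there the Gaussian factor is 1 and C_max = M/(n_e·A·√(4πDt)), where n_e·A is the pore area the mass is dissolved in.
√(4πDt) = √(4π × 0.0472 × 70.5) = 6.467 m, so C_max = 79.7/(0.37 × 83.5 × 6.467) = 0.399 kg/m³.

0.399 kg/m³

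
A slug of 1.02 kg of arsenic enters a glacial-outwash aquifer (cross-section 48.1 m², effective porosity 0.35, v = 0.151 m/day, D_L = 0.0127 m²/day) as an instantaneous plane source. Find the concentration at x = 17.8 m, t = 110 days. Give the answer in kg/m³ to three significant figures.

For an instantaneous plane source, C(x,t) = M/(n_e·A·√(4πDt)) · exp(−(x−vt)²/(4Dt)), with n_e·A the pore (flow) area.
Plume center vt = 0.151 × 110 = 16.61 m, so the well at 17.8 m is 1.19 m downgradient of the peak.
√(4πDt) = 4.190 m, giving peak height M/(n_e·A·√(4πDt)) = 1.02/(0.35 × 48.1 × 4.190) = 0.01446 kg/m³.
(x−vt)²/(4Dt) = (1.19)²/(4 × 0.0127 × 110) = 0.2534; exp(−0.2534) = 0.7762.
C = 0.01446 × 0.7762 = 0.0112 kg/m³.

0.0112 kg/m³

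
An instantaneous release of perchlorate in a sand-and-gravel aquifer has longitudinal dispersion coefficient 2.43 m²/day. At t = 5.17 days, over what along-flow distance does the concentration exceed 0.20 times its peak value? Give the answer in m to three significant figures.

18.0 m

The plume is Gaussian with σ = √(2Dt) = √(2 × 2.43 × 5.17) = 5.013 m.
C/C_peak = exp(−Δx²/(2σ²)) = 0.20 ⇒ Δx = σ·√(−2 ln 0.20) = 5.013 × 1.794 = 8.993 m.
Width = 2Δx = 18.0 m.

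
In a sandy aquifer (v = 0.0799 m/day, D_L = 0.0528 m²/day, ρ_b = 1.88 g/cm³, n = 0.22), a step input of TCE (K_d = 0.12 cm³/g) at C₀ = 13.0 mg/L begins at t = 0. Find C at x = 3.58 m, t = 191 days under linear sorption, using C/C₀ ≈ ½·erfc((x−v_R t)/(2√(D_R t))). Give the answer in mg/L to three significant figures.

11.6 mg/L

Retardation factor R = 1 + ρ_b·K_d/n = 1 + 1.88 × 0.12/0.22 = 2.025.
Sorption retards both mechanisms: v_R = v/R = 0.03946 m/day, D_R = D/R = 0.02607 m²/day.
v_R·t = 0.03946 × 191 = 7.53686 m; 2√(D_R t) = 4.463 m; argument = (3.58 − 7.53686)/4.463 = -0.8866.
C = C₀ × ½·erfc(-0.8866) = 13.0 × 0.8951 = 11.6 mg/L.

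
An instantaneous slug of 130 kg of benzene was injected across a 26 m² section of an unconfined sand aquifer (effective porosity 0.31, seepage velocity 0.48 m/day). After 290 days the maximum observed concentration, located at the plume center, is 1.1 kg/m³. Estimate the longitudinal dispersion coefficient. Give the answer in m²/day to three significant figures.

At the plume center C_max = M/(n_e·A·√(4πDt)), so D = M²/(4πt·(n_e·A·C_max)²).
n_e·A·C_max = 0.31 × 26 × 1.1 = 8.866 kg/m.
D = 130²/(4π × 290 × 8.866²) = 0.0590 m²/day.

0.0590 m²/day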